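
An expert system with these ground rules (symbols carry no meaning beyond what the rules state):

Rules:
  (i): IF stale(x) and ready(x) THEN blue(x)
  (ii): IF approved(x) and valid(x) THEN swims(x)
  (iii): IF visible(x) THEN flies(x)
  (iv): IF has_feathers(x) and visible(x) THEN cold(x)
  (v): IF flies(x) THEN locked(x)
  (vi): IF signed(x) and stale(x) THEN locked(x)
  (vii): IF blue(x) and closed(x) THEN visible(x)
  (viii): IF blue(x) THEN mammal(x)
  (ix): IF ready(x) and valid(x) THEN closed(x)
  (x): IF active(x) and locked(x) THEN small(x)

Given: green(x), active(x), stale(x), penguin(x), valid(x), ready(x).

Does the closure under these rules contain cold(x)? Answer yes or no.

no

Round 1: (i) [IF stale(x) and ready(x) THEN blue(x)]; (ix) [IF ready(x) and valid(x) THEN closed(x)]. New: blue(x), closed(x).
Round 2: (vii) [IF blue(x) and closed(x) THEN visible(x)]; (viii) [IF blue(x) THEN mammal(x)]. New: visible(x), mammal(x).
Round 3: (iii) [IF visible(x) THEN flies(x)]. New: flies(x).
Round 4: (v) [IF flies(x) THEN locked(x)]. New: locked(x).
Round 5: (x) [IF active(x) and locked(x) THEN small(x)]. New: small(x).
Fixed point reached. cold(x) is concluded only by (iv); (iv) needs has_feathers(x) (never derived).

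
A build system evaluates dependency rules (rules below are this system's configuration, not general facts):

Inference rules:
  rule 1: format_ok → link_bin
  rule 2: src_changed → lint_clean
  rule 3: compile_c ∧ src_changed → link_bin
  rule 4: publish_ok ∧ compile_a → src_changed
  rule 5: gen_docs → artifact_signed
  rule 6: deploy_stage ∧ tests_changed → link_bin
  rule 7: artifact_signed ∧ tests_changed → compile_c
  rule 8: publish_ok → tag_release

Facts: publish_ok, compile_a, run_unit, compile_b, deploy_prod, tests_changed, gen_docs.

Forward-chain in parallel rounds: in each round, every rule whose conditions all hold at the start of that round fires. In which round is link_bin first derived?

3

Round 1: rule 4 [publish_ok ∧ compile_a → src_changed]; rule 5 [gen_docs → artifact_signed]; rule 8 [publish_ok → tag_release]. New: src_changed, artifact_signed, tag_release.
Round 2: rule 2 [src_changed → lint_clean]; rule 7 [artifact_signed ∧ tests_changed → compile_c]. New: lint_clean, compile_c.
Round 3: rule 3 [compile_c ∧ src_changed → link_bin]. New: link_bin.
link_bin first appears in round 3.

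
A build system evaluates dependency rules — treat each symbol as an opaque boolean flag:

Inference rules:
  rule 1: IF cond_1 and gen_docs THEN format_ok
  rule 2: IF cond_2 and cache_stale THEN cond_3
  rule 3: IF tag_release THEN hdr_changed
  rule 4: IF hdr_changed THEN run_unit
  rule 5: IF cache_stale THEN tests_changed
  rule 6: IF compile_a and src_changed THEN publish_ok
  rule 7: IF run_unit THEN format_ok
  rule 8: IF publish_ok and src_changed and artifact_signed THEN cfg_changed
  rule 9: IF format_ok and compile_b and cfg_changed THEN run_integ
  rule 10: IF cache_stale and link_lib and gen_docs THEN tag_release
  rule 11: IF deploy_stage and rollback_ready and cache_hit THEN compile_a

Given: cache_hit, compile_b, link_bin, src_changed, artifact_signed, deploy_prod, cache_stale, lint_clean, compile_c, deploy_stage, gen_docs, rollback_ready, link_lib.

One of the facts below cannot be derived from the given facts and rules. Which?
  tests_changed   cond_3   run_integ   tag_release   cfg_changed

Round 1 fires rule 5, rule 10, rule 11, giving tests_changed, tag_release, compile_a.
Round 2 fires rule 3, rule 6, giving hdr_changed, publish_ok.
Round 3 fires rule 4, rule 8, giving run_unit, cfg_changed.
Round 4 fires rule 7, giving format_ok.
Round 5 fires rule 9, giving run_integ.
Derived: tests_changed (round 1), cfg_changed (round 3), run_integ (round 5), tag_release (round 1). cond_3 never appears in any round.

cond_3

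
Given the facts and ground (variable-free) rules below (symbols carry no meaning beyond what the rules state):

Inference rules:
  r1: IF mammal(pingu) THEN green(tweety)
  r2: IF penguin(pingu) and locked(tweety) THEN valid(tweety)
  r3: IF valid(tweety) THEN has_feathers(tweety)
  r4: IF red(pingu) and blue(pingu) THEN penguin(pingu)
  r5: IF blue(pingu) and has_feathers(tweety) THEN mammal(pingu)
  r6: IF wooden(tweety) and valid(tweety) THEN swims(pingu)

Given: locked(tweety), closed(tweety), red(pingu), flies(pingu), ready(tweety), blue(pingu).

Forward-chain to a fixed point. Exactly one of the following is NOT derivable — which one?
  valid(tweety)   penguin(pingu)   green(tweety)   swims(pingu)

Round 1 — r4, derive penguin(pingu).
Round 2 — r2, derive valid(tweety).
Round 3 — r3, derive has_feathers(tweety).
Round 4 — r5, derive mammal(pingu).
Round 5 — r1, derive green(tweety).
Derived: green(tweety) (round 5), penguin(pingu) (round 1), valid(tweety) (round 2). swims(pingu) never appears in any round.

swims(pingu)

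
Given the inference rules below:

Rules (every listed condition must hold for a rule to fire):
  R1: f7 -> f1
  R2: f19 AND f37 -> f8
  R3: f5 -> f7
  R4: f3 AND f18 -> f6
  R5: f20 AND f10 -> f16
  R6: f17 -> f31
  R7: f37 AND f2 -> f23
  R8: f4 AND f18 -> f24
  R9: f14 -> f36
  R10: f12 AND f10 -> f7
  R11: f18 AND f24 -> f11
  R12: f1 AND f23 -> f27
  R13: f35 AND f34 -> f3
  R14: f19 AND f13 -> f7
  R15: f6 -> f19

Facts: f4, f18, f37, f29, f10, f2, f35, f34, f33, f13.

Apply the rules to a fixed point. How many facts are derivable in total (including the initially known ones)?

20

Round 1: R7 [f37 AND f2 -> f23]; R8 [f4 AND f18 -> f24]; R13 [f35 AND f34 -> f3]. New: f23, f24, f3.
Round 2: R4 [f3 AND f18 -> f6]; R11 [f18 AND f24 -> f11]. New: f6, f11.
Round 3: R15 [f6 -> f19]. New: f19.
Round 4: R2 [f19 AND f37 -> f8]; R14 [f19 AND f13 -> f7]. New: f8, f7.
Round 5: R1 [f7 -> f1]. New: f1.
Round 6: R12 [f1 AND f23 -> f27]. New: f27.
Closure: {f1, f10, f11, f13, f18, f19, f2, f23, f24, f27, f29, f3, f33, f34, f35, f37, f4, f6, f7, f8} — 20 facts.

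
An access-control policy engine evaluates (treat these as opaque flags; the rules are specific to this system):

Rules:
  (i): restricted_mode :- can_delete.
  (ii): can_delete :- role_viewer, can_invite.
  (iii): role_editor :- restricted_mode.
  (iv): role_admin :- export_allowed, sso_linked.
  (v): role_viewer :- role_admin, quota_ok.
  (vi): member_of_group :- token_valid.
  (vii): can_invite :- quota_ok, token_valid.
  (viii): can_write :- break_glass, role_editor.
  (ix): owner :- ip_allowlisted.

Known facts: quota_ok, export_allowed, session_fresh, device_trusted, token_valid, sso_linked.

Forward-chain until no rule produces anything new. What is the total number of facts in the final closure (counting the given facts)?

13

Round 1: (iv) [role_admin :- export_allowed, sso_linked.]; (vi) [member_of_group :- token_valid.]; (vii) [can_invite :- quota_ok, token_valid.]. Adds role_admin, member_of_group, can_invite.
Round 2: (v) [role_viewer :- role_admin, quota_ok.]. Adds role_viewer.
Round 3: (ii) [can_delete :- role_viewer, can_invite.]. Adds can_delete.
Round 4: (i) [restricted_mode :- can_delete.]. Adds restricted_mode.
Round 5: (iii) [role_editor :- restricted_mode.]. Adds role_editor.
Closure: {can_delete, can_invite, device_trusted, export_allowed, member_of_group, quota_ok, restricted_mode, role_admin, role_editor, role_viewer, session_fresh, sso_linked, token_valid} — 13 facts.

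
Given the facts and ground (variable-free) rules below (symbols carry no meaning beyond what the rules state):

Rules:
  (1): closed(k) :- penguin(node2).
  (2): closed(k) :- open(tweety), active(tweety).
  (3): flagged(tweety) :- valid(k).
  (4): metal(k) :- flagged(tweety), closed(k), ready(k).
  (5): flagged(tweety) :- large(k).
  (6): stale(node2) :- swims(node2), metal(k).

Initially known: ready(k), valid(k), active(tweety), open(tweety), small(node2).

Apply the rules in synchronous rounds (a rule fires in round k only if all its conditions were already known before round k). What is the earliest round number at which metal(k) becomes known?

2

[1] (2) [closed(k) :- open(tweety), active(tweety).]; (3) [flagged(tweety) :- valid(k).]. ⇒ new: closed(k), flagged(tweety).
[2] (4) [metal(k) :- flagged(tweety), closed(k), ready(k).]. ⇒ new: metal(k).
metal(k) first appears in round 2.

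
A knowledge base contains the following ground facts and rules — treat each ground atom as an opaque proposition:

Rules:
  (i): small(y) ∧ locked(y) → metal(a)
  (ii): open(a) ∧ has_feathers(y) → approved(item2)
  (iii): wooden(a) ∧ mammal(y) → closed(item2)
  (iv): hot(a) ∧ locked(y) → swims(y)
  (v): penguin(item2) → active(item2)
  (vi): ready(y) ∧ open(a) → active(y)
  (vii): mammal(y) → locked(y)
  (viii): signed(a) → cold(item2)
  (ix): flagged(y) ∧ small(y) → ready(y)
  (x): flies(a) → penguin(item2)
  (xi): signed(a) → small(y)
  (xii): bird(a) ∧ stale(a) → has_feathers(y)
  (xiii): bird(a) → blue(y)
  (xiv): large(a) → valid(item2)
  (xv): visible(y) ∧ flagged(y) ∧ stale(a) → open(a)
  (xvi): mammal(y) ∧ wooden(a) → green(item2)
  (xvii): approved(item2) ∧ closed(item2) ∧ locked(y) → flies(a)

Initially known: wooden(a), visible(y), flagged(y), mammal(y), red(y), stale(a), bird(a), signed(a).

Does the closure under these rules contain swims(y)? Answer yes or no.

Round 1: (iii) [wooden(a) ∧ mammal(y) → closed(item2)]; (vii) [mammal(y) → locked(y)]; (viii) [signed(a) → cold(item2)]; (xi) [signed(a) → small(y)]; (xii) [bird(a) ∧ stale(a) → has_feathers(y)]; (xiii) [bird(a) → blue(y)]; (xv) [visible(y) ∧ flagged(y) ∧ stale(a) → open(a)]; (xvi) [mammal(y) ∧ wooden(a) → green(item2)]. New: closed(item2), locked(y), cold(item2), small(y), has_feathers(y), blue(y), open(a), green(item2).
Round 2: (i) [small(y) ∧ locked(y) → metal(a)]; (ii) [open(a) ∧ has_feathers(y) → approved(item2)]; (ix) [flagged(y) ∧ small(y) → ready(y)]. New: metal(a), approved(item2), ready(y).
Round 3: (vi) [ready(y) ∧ open(a) → active(y)]; (xvii) [approved(item2) ∧ closed(item2) ∧ locked(y) → flies(a)]. New: active(y), flies(a).
Round 4: (x) [flies(a) → penguin(item2)]. New: penguin(item2).
Round 5: (v) [penguin(item2) → active(item2)]. New: active(item2).
Fixed point reached. swims(y) is concluded only by (iv); (iv) needs hot(a) (never derived).

no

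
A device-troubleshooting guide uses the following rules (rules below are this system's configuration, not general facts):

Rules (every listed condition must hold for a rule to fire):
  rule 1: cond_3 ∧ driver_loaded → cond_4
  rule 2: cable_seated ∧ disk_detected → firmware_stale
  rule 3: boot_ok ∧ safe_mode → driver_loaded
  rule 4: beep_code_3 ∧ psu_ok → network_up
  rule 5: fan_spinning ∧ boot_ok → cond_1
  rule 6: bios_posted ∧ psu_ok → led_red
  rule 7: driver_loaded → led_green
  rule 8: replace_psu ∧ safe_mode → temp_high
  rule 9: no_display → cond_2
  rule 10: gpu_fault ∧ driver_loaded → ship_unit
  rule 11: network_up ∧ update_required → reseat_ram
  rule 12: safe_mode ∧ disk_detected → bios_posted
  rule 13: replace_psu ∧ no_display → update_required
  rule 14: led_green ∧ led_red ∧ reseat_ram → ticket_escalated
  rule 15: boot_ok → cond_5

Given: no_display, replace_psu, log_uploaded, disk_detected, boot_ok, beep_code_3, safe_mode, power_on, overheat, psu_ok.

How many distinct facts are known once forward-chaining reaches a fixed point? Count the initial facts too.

Round 1 fires rule 3, rule 4, rule 8, rule 9, rule 12, rule 13, rule 15, giving driver_loaded, network_up, temp_high, cond_2, bios_posted, update_required, cond_5.
Round 2 fires rule 6, rule 7, rule 11, giving led_red, led_green, reseat_ram.
Round 3 fires rule 14, giving ticket_escalated.
Closure: {beep_code_3, bios_posted, boot_ok, cond_2, cond_5, disk_detected, driver_loaded, led_green, led_red, log_uploaded, network_up, no_display, overheat, power_on, psu_ok, replace_psu, reseat_ram, safe_mode, temp_high, ticket_escalated, update_required} — 21 facts.

21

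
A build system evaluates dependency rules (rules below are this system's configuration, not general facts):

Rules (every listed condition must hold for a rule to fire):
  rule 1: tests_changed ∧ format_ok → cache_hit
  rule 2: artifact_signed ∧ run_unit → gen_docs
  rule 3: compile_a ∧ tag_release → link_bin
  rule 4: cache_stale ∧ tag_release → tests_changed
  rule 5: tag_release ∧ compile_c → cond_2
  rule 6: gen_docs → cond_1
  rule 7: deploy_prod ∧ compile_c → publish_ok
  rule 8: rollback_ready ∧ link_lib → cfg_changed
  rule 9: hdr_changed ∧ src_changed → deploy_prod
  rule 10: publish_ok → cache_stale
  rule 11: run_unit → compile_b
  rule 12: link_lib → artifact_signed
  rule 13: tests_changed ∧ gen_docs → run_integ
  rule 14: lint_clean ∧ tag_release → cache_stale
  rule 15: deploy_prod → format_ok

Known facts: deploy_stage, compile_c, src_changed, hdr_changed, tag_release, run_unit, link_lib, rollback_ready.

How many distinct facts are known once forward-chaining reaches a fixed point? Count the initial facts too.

21

Round 1: rule 5 [tag_release ∧ compile_c → cond_2]; rule 8 [rollback_ready ∧ link_lib → cfg_changed]; rule 9 [hdr_changed ∧ src_changed → deploy_prod]; rule 11 [run_unit → compile_b]; rule 12 [link_lib → artifact_signed]. New: cond_2, cfg_changed, deploy_prod, compile_b, artifact_signed.
Round 2: rule 2 [artifact_signed ∧ run_unit → gen_docs]; rule 7 [deploy_prod ∧ compile_c → publish_ok]; rule 15 [deploy_prod → format_ok]. New: gen_docs, publish_ok, format_ok.
Round 3: rule 6 [gen_docs → cond_1]; rule 10 [publish_ok → cache_stale]. New: cond_1, cache_stale.
Round 4: rule 4 [cache_stale ∧ tag_release → tests_changed]. New: tests_changed.
Round 5: rule 1 [tests_changed ∧ format_ok → cache_hit]; rule 13 [tests_changed ∧ gen_docs → run_integ]. New: cache_hit, run_integ.
Closure: {artifact_signed, cache_hit, cache_stale, cfg_changed, compile_b, compile_c, cond_1, cond_2, deploy_prod, deploy_stage, format_ok, gen_docs, hdr_changed, link_lib, publish_ok, rollback_ready, run_integ, run_unit, src_changed, tag_release, tests_changed} — 21 facts.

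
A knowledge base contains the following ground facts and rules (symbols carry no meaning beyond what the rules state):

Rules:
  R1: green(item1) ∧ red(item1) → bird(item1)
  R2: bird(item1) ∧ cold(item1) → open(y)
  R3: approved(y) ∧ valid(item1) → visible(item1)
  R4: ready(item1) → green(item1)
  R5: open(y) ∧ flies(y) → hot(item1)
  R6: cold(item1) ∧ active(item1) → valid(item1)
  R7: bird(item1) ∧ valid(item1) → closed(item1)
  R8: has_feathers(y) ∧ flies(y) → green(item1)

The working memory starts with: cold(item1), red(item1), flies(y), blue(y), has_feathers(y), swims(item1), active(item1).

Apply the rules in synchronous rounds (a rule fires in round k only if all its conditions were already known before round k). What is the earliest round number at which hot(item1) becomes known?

4

[1] R6 [cold(item1) ∧ active(item1) → valid(item1)]; R8 [has_feathers(y) ∧ flies(y) → green(item1)]. ⇒ new: valid(item1), green(item1).
[2] R1 [green(item1) ∧ red(item1) → bird(item1)]. ⇒ new: bird(item1).
[3] R2 [bird(item1) ∧ cold(item1) → open(y)]; R7 [bird(item1) ∧ valid(item1) → closed(item1)]. ⇒ new: open(y), closed(item1).
[4] R5 [open(y) ∧ flies(y) → hot(item1)]. ⇒ new: hot(item1).
hot(item1) first appears in round 4.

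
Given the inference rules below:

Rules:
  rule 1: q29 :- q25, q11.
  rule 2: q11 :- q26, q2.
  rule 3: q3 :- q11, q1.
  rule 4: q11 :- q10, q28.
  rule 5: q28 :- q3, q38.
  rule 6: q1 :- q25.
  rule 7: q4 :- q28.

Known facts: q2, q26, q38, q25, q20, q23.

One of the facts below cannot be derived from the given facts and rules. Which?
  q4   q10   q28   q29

Round 1: rule 2 [q11 :- q26, q2.]; rule 6 [q1 :- q25.]. New: q11, q1.
Round 2: rule 1 [q29 :- q25, q11.]; rule 3 [q3 :- q11, q1.]. New: q29, q3.
Round 3: rule 5 [q28 :- q3, q38.]. New: q28.
Round 4: rule 7 [q4 :- q28.]. New: q4.
Derived: q28 (round 3), q4 (round 4), q29 (round 2). q10 never appears in any round.

q10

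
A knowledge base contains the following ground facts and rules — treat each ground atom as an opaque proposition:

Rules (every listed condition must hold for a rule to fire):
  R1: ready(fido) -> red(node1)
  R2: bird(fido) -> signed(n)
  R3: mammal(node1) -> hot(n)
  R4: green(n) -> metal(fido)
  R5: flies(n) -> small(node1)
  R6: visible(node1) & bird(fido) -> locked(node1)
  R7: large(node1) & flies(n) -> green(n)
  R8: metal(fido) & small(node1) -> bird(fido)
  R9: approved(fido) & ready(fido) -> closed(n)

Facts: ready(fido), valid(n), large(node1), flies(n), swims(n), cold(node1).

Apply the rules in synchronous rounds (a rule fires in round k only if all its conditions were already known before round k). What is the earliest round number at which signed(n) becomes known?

Round 1 fires R1, R5, R7, giving red(node1), small(node1), green(n).
Round 2 fires R4, giving metal(fido).
Round 3 fires R8, giving bird(fido).
Round 4 fires R2, giving signed(n).
signed(n) first appears in round 4.

4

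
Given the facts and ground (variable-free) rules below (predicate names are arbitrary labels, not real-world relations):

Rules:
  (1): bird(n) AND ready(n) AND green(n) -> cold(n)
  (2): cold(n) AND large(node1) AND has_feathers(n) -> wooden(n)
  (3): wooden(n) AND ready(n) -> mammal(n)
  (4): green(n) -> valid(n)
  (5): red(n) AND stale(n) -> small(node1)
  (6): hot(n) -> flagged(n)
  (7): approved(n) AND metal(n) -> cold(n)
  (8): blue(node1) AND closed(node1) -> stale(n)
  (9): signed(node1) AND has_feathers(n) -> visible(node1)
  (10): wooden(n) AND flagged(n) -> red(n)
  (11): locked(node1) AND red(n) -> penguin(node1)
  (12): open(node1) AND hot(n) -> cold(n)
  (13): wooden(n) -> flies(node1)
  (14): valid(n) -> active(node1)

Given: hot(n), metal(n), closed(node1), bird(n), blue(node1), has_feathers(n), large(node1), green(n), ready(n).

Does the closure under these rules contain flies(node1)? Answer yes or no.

Round 1: (1) [bird(n) AND ready(n) AND green(n) -> cold(n)]; (4) [green(n) -> valid(n)]; (6) [hot(n) -> flagged(n)]; (8) [blue(node1) AND closed(node1) -> stale(n)]. Adds cold(n), valid(n), flagged(n), stale(n).
Round 2: (2) [cold(n) AND large(node1) AND has_feathers(n) -> wooden(n)]; (14) [valid(n) -> active(node1)]. Adds wooden(n), active(node1).
Round 3: (3) [wooden(n) AND ready(n) -> mammal(n)]; (10) [wooden(n) AND flagged(n) -> red(n)]; (13) [wooden(n) -> flies(node1)]. Adds mammal(n), red(n), flies(node1).
Round 4: (5) [red(n) AND stale(n) -> small(node1)]. Adds small(node1).
flies(node1) appears in round 3, so it is derivable.

yes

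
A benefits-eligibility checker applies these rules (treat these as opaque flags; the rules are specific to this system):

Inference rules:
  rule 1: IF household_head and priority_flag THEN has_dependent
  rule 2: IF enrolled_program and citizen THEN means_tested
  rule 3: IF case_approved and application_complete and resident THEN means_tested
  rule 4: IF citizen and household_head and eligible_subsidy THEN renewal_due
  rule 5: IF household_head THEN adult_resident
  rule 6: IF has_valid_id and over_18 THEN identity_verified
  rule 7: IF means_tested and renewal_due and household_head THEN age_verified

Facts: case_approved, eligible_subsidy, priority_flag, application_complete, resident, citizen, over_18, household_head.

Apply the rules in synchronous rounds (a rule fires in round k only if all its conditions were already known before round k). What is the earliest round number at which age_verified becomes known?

Round 1 — rule 1, rule 3, rule 4, rule 5, derive has_dependent, means_tested, renewal_due, adult_resident.
Round 2 — rule 7, derive age_verified.
age_verified first appears in round 2.

2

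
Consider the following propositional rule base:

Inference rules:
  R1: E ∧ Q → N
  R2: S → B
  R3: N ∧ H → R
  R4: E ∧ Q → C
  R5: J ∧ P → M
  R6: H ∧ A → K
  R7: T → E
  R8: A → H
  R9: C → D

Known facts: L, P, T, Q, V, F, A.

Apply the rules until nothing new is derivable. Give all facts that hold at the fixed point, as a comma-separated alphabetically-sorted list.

A, C, D, E, F, H, K, L, N, P, Q, R, T, V

Round 1: R7 [T → E]; R8 [A → H]. New: E, H.
Round 2: R1 [E ∧ Q → N]; R4 [E ∧ Q → C]; R6 [H ∧ A → K]. New: N, C, K.
Round 3: R3 [N ∧ H → R]; R9 [C → D]. New: R, D.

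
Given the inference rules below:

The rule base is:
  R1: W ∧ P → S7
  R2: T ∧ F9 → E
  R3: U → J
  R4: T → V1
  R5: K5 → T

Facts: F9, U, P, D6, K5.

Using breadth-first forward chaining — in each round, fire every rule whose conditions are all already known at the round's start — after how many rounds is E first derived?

2

Round 1: R3 [U → J]; R5 [K5 → T]. Adds J, T.
Round 2: R2 [T ∧ F9 → E]; R4 [T → V1]. Adds E, V1.
E first appears in round 2.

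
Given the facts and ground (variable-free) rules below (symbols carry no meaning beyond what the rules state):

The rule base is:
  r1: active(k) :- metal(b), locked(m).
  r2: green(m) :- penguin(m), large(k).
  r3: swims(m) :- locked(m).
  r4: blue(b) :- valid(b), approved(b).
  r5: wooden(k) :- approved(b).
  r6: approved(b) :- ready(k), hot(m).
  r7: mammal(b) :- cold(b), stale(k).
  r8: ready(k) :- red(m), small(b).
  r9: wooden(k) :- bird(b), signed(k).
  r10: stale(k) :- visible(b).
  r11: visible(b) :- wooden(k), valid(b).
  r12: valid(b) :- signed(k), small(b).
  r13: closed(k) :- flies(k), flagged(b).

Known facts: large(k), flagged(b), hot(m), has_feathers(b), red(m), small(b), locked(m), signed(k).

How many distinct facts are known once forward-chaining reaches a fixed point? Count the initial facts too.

[1] r3 [swims(m) :- locked(m).]; r8 [ready(k) :- red(m), small(b).]; r12 [valid(b) :- signed(k), small(b).]. ⇒ new: swims(m), ready(k), valid(b).
[2] r6 [approved(b) :- ready(k), hot(m).]. ⇒ new: approved(b).
[3] r4 [blue(b) :- valid(b), approved(b).]; r5 [wooden(k) :- approved(b).]. ⇒ new: blue(b), wooden(k).
[4] r11 [visible(b) :- wooden(k), valid(b).]. ⇒ new: visible(b).
[5] r10 [stale(k) :- visible(b).]. ⇒ new: stale(k).
Closure: {approved(b), blue(b), flagged(b), has_feathers(b), hot(m), large(k), locked(m), ready(k), red(m), signed(k), small(b), stale(k), swims(m), valid(b), visible(b), wooden(k)} — 16 facts.

16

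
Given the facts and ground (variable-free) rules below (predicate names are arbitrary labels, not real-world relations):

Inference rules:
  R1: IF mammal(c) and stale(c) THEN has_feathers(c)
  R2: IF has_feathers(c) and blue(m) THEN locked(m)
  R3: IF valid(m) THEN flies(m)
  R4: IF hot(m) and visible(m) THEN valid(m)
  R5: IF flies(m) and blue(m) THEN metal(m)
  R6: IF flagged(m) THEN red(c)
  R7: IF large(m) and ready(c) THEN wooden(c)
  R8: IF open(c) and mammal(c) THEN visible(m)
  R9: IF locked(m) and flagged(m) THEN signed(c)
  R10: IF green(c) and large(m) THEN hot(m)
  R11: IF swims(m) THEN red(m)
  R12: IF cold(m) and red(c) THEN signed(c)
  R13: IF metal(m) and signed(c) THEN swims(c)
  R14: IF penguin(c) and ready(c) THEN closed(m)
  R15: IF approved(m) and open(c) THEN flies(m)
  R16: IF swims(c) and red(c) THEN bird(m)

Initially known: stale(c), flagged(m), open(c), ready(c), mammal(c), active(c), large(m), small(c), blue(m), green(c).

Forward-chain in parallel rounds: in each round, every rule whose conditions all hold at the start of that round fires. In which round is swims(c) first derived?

Round 1 — R1, R6, R7, R8, R10, derive has_feathers(c), red(c), wooden(c), visible(m), hot(m).
Round 2 — R2, R4, derive locked(m), valid(m).
Round 3 — R3, R9, derive flies(m), signed(c).
Round 4 — R5, derive metal(m).
Round 5 — R13, derive swims(c).
swims(c) first appears in round 5.

5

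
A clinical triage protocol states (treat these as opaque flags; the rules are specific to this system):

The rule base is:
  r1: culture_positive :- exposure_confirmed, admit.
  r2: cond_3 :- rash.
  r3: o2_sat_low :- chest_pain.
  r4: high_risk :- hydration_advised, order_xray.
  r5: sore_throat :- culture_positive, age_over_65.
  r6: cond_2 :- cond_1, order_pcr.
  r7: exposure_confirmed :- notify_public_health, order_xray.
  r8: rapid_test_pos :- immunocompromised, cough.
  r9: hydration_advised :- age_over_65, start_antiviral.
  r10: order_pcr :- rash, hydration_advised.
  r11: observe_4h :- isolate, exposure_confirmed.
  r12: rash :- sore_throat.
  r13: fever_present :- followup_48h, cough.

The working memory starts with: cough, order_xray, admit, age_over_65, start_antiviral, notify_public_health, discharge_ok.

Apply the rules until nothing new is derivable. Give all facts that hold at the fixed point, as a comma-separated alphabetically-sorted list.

Round 1 fires r7, r9, giving exposure_confirmed, hydration_advised.
Round 2 fires r1, r4, giving culture_positive, high_risk.
Round 3 fires r5, giving sore_throat.
Round 4 fires r12, giving rash.
Round 5 fires r2, r10, giving cond_3, order_pcr.

admit, age_over_65, cond_3, cough, culture_positive, discharge_ok, exposure_confirmed, high_risk, hydration_advised, notify_public_health, order_pcr, order_xray, rash, sore_throat, start_antiviral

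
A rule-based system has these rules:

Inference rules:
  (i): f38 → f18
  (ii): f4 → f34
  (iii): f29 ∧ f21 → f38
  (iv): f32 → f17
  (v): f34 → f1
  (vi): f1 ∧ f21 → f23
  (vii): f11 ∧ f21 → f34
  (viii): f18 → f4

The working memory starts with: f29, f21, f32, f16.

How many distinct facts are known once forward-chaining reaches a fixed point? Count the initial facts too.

Round 1 fires (iii), (iv), giving f38, f17.
Round 2 fires (i), giving f18.
Round 3 fires (viii), giving f4.
Round 4 fires (ii), giving f34.
Round 5 fires (v), giving f1.
Round 6 fires (vi), giving f23.
Closure: {f1, f16, f17, f18, f21, f23, f29, f32, f34, f38, f4} — 11 facts.

11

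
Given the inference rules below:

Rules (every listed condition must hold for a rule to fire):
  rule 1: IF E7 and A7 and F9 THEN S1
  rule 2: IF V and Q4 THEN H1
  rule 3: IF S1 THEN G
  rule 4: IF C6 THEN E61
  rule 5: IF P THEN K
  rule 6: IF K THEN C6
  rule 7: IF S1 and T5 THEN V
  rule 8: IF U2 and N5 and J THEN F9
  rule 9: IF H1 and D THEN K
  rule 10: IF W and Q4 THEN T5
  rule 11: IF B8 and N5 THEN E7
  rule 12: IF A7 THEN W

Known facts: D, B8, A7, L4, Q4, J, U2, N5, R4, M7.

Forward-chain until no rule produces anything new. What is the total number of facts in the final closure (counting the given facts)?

[1] rule 8 [IF U2 and N5 and J THEN F9]; rule 11 [IF B8 and N5 THEN E7]; rule 12 [IF A7 THEN W]. ⇒ new: F9, E7, W.
[2] rule 1 [IF E7 and A7 and F9 THEN S1]; rule 10 [IF W and Q4 THEN T5]. ⇒ new: S1, T5.
[3] rule 3 [IF S1 THEN G]; rule 7 [IF S1 and T5 THEN V]. ⇒ new: G, V.
[4] rule 2 [IF V and Q4 THEN H1]. ⇒ new: H1.
[5] rule 9 [IF H1 and D THEN K]. ⇒ new: K.
[6] rule 6 [IF K THEN C6]. ⇒ new: C6.
[7] rule 4 [IF C6 THEN E61]. ⇒ new: E61.
Closure: {A7, B8, C6, D, E61, E7, F9, G, H1, J, K, L4, M7, N5, Q4, R4, S1, T5, U2, V, W} — 21 facts.

21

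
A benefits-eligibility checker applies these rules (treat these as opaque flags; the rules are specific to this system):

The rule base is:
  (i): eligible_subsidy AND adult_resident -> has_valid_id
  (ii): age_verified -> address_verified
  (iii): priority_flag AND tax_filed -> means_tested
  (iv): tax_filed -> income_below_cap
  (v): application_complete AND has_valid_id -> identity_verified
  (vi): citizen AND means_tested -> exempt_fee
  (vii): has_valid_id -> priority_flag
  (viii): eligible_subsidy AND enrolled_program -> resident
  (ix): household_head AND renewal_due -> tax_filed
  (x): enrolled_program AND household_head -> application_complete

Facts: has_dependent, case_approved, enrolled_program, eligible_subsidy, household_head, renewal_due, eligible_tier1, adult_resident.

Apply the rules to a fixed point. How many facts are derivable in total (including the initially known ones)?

Round 1: (i) [eligible_subsidy AND adult_resident -> has_valid_id]; (viii) [eligible_subsidy AND enrolled_program -> resident]; (ix) [household_head AND renewal_due -> tax_filed]; (x) [enrolled_program AND household_head -> application_complete]. Adds has_valid_id, resident, tax_filed, application_complete.
Round 2: (iv) [tax_filed -> income_below_cap]; (v) [application_complete AND has_valid_id -> identity_verified]; (vii) [has_valid_id -> priority_flag]. Adds income_below_cap, identity_verified, priority_flag.
Round 3: (iii) [priority_flag AND tax_filed -> means_tested]. Adds means_tested.
Closure: {adult_resident, application_complete, case_approved, eligible_subsidy, eligible_tier1, enrolled_program, has_dependent, has_valid_id, household_head, identity_verified, income_below_cap, means_tested, priority_flag, renewal_due, resident, tax_filed} — 16 facts.

16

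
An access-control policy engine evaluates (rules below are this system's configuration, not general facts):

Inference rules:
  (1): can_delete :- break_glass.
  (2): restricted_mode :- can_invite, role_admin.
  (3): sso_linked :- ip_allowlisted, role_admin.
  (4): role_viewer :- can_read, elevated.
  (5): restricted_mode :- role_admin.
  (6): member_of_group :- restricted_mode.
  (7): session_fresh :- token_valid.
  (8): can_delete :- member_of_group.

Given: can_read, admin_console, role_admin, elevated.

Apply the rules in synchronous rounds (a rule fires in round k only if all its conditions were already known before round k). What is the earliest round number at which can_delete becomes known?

Round 1: (4) [role_viewer :- can_read, elevated.]; (5) [restricted_mode :- role_admin.]. Adds role_viewer, restricted_mode.
Round 2: (6) [member_of_group :- restricted_mode.]. Adds member_of_group.
Round 3: (8) [can_delete :- member_of_group.]. Adds can_delete.
can_delete first appears in round 3.

3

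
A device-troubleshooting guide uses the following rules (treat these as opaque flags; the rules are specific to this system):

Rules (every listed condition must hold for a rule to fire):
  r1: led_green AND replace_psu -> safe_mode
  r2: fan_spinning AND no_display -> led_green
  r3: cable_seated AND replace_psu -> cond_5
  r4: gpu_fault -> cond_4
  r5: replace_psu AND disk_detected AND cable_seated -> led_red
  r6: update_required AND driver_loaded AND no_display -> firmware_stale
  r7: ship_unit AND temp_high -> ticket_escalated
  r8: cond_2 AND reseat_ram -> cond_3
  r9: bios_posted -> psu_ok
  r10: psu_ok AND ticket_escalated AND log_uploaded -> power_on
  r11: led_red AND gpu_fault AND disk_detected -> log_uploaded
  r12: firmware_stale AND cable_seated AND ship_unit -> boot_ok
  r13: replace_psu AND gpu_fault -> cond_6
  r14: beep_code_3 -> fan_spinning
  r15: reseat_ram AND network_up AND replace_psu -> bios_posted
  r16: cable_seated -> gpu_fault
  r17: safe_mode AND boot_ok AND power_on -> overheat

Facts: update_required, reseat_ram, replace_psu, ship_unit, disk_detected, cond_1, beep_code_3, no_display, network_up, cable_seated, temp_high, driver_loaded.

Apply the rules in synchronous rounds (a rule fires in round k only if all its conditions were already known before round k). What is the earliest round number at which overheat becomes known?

4

Round 1: r3 [cable_seated AND replace_psu -> cond_5]; r5 [replace_psu AND disk_detected AND cable_seated -> led_red]; r6 [update_required AND driver_loaded AND no_display -> firmware_stale]; r7 [ship_unit AND temp_high -> ticket_escalated]; r14 [beep_code_3 -> fan_spinning]; r15 [reseat_ram AND network_up AND replace_psu -> bios_posted]; r16 [cable_seated -> gpu_fault]. New: cond_5, led_red, firmware_stale, ticket_escalated, fan_spinning, bios_posted, gpu_fault.
Round 2: r2 [fan_spinning AND no_display -> led_green]; r4 [gpu_fault -> cond_4]; r9 [bios_posted -> psu_ok]; r11 [led_red AND gpu_fault AND disk_detected -> log_uploaded]; r12 [firmware_stale AND cable_seated AND ship_unit -> boot_ok]; r13 [replace_psu AND gpu_fault -> cond_6]. New: led_green, cond_4, psu_ok, log_uploaded, boot_ok, cond_6.
Round 3: r1 [led_green AND replace_psu -> safe_mode]; r10 [psu_ok AND ticket_escalated AND log_uploaded -> power_on]. New: safe_mode, power_on.
Round 4: r17 [safe_mode AND boot_ok AND power_on -> overheat]. New: overheat.
overheat first appears in round 4.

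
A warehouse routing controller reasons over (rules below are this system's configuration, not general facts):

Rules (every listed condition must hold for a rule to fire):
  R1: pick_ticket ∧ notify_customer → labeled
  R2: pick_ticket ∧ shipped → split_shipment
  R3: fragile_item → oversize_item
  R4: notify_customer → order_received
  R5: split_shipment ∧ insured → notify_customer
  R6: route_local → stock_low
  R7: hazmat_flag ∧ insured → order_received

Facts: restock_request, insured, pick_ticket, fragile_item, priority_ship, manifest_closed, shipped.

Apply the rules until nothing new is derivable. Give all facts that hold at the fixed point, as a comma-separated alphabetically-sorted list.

fragile_item, insured, labeled, manifest_closed, notify_customer, order_received, oversize_item, pick_ticket, priority_ship, restock_request, shipped, split_shipment

[1] R2 [pick_ticket ∧ shipped → split_shipment]; R3 [fragile_item → oversize_item]. ⇒ new: split_shipment, oversize_item.
[2] R5 [split_shipment ∧ insured → notify_customer]. ⇒ new: notify_customer.
[3] R1 [pick_ticket ∧ notify_customer → labeled]; R4 [notify_customer → order_received]. ⇒ new: labeled, order_received.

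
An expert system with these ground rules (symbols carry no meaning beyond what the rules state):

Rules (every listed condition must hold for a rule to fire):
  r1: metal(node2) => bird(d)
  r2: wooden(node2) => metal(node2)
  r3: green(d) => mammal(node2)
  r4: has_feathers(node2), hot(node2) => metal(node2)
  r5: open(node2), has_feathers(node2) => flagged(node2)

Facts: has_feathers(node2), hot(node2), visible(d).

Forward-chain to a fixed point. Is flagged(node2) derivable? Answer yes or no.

Round 1 — r4, derive metal(node2).
Round 2 — r1, derive bird(d).
Fixed point reached. flagged(node2) is concluded only by r5; r5 needs open(node2) (never derived).

no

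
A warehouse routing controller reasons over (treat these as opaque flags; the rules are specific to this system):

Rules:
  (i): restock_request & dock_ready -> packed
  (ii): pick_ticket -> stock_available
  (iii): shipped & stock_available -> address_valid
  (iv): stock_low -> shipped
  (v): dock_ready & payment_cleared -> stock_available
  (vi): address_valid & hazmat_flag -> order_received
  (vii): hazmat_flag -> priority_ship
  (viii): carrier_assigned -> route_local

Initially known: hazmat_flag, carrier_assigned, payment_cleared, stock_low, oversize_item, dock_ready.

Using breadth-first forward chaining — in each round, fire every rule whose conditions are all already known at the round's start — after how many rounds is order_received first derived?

Round 1 — (iv), (v), (vii), (viii), derive shipped, stock_available, priority_ship, route_local.
Round 2 — (iii), derive address_valid.
Round 3 — (vi), derive order_received.
order_received first appears in round 3.

3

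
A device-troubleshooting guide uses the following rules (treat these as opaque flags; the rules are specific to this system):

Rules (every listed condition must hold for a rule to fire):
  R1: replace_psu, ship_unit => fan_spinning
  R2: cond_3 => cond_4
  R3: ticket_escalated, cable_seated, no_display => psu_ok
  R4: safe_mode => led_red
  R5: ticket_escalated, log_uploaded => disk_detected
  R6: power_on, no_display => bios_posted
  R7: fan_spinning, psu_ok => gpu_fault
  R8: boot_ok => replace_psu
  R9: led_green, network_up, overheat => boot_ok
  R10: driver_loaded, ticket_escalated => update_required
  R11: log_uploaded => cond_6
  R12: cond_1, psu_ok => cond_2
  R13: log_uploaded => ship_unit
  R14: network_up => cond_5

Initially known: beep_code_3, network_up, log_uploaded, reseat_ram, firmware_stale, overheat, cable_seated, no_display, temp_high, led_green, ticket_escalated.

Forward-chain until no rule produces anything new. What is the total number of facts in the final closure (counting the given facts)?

20

Round 1: R3 [ticket_escalated, cable_seated, no_display => psu_ok]; R5 [ticket_escalated, log_uploaded => disk_detected]; R9 [led_green, network_up, overheat => boot_ok]; R11 [log_uploaded => cond_6]; R13 [log_uploaded => ship_unit]; R14 [network_up => cond_5]. New: psu_ok, disk_detected, boot_ok, cond_6, ship_unit, cond_5.
Round 2: R8 [boot_ok => replace_psu]. New: replace_psu.
Round 3: R1 [replace_psu, ship_unit => fan_spinning]. New: fan_spinning.
Round 4: R7 [fan_spinning, psu_ok => gpu_fault]. New: gpu_fault.
Closure: {beep_code_3, boot_ok, cable_seated, cond_5, cond_6, disk_detected, fan_spinning, firmware_stale, gpu_fault, led_green, log_uploaded, network_up, no_display, overheat, psu_ok, replace_psu, reseat_ram, ship_unit, temp_high, ticket_escalated} — 20 facts.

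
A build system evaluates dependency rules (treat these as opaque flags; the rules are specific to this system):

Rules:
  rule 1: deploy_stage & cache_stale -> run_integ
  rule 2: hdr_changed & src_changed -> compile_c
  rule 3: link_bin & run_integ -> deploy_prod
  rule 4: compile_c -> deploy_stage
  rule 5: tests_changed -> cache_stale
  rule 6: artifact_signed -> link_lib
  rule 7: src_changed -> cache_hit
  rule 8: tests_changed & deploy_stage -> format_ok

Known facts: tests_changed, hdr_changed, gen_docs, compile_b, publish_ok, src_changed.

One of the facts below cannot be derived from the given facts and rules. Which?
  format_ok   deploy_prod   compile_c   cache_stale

[1] rule 2 [hdr_changed & src_changed -> compile_c]; rule 5 [tests_changed -> cache_stale]; rule 7 [src_changed -> cache_hit]. ⇒ new: compile_c, cache_stale, cache_hit.
[2] rule 4 [compile_c -> deploy_stage]. ⇒ new: deploy_stage.
[3] rule 1 [deploy_stage & cache_stale -> run_integ]; rule 8 [tests_changed & deploy_stage -> format_ok]. ⇒ new: run_integ, format_ok.
Derived: format_ok (round 3), cache_stale (round 1), compile_c (round 1). deploy_prod never appears in any round.

deploy_prod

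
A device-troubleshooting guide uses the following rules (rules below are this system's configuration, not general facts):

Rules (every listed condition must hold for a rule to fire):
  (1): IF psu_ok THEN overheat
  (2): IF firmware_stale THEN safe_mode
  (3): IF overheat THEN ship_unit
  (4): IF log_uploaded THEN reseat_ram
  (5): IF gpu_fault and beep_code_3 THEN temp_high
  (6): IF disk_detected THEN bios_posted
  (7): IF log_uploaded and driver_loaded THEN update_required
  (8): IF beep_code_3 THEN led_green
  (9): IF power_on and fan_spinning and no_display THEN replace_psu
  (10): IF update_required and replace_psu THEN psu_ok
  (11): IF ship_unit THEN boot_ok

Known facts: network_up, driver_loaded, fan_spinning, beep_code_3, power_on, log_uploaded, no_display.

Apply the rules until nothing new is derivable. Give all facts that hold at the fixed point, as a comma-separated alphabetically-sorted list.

Round 1: (4) [IF log_uploaded THEN reseat_ram]; (7) [IF log_uploaded and driver_loaded THEN update_required]; (8) [IF beep_code_3 THEN led_green]; (9) [IF power_on and fan_spinning and no_display THEN replace_psu]. Adds reseat_ram, update_required, led_green, replace_psu.
Round 2: (10) [IF update_required and replace_psu THEN psu_ok]. Adds psu_ok.
Round 3: (1) [IF psu_ok THEN overheat]. Adds overheat.
Round 4: (3) [IF overheat THEN ship_unit]. Adds ship_unit.
Round 5: (11) [IF ship_unit THEN boot_ok]. Adds boot_ok.

beep_code_3, boot_ok, driver_loaded, fan_spinning, led_green, log_uploaded, network_up, no_display, overheat, power_on, psu_ok, replace_psu, reseat_ram, ship_unit, update_required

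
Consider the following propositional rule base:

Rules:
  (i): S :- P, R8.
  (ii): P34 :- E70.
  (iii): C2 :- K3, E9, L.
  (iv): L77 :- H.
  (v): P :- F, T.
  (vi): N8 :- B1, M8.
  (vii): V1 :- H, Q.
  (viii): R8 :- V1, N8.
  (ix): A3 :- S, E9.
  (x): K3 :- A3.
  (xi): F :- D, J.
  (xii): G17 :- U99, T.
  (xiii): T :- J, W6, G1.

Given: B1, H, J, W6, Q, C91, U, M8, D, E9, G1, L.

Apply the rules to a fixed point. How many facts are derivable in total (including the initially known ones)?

Round 1 fires (iv), (vi), (vii), (xi), (xiii), giving L77, N8, V1, F, T.
Round 2 fires (v), (viii), giving P, R8.
Round 3 fires (i), giving S.
Round 4 fires (ix), giving A3.
Round 5 fires (x), giving K3.
Round 6 fires (iii), giving C2.
Closure: {A3, B1, C2, C91, D, E9, F, G1, H, J, K3, L, L77, M8, N8, P, Q, R8, S, T, U, V1, W6} — 23 facts.

23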